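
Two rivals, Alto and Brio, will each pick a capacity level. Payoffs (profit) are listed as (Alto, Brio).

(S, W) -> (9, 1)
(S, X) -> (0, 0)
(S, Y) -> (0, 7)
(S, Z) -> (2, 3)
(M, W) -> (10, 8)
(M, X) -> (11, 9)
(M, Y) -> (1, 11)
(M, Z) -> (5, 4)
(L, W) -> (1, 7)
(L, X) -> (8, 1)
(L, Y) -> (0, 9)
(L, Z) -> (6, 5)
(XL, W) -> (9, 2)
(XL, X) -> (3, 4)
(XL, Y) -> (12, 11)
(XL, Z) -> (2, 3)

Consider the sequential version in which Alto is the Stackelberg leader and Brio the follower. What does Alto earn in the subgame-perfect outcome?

Backward induction with Alto moving first.
- S: Brio compares 1, 0, 7, 3 and picks Y; Alto would get 0.
- M: Brio compares 8, 9, 11, 4 and picks Y; Alto would get 1.
- L: Brio compares 7, 1, 9, 5 and picks Y; Alto would get 0.
- XL: Brio compares 2, 4, 11, 3 and picks Y; Alto would get 12.
Among 0, 1, 0, 12, the best is 12 at XL. Subgame-perfect outcome: (XL, Y) with payoffs (12, 11).

12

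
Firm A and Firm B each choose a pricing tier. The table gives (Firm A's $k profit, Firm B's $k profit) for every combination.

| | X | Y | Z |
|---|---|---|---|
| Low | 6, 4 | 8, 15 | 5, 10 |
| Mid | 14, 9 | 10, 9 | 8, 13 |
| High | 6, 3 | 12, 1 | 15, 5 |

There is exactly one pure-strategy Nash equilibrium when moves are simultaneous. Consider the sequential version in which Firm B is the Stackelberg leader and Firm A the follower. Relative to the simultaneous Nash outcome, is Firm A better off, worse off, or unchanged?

worse off

Firm A best-responds to each possible Firm B move:
- X → Firm A plays Mid (best of 6, 14, 6); Firm B gets 9.
- Y → Firm A plays High (best of 8, 10, 12); Firm B gets 1.
- Z → Firm A plays High (best of 5, 8, 15); Firm B gets 5.
Among 9, 1, 5, the best is 9 at X. Subgame-perfect outcome: (Mid, X) with payoffs (14, 9).
Under simultaneous play:
Firm A's best replies: X→Mid; Y→High; Z→High.
Firm B's best replies: Low→Y; Mid→Z; High→Z.
Only (High, Z) has each player best-responding; Nash payoffs (15, 5).
Firm A earns 14 sequentially versus 15 at the Nash outcome: worse off.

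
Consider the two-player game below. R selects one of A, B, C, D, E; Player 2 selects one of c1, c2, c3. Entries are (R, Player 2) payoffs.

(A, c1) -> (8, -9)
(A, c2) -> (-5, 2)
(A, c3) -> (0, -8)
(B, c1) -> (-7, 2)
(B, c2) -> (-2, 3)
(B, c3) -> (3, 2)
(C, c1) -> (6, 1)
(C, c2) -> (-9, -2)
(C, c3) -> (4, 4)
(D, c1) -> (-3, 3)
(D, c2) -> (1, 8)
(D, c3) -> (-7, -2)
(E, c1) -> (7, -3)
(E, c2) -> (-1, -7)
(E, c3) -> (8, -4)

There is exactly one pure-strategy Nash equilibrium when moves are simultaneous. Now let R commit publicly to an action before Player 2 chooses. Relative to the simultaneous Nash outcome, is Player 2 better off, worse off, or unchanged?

Solve by backward induction (R leads).
- A: Player 2 compares -9, 2, -8 and picks c2; R would get -5.
- B: Player 2 compares 2, 3, 2 and picks c2; R would get -2.
- C: Player 2 compares 1, -2, 4 and picks c3; R would get 4.
- D: Player 2 compares 3, 8, -2 and picks c2; R would get 1.
- E: Player 2 compares -3, -7, -4 and picks c1; R would get 7.
Among -5, -2, 4, 1, 7, the best is 7 at E. Subgame-perfect outcome: (E, c1) with payoffs (7, -3).
Under simultaneous play:
R's best replies: c1→A; c2→D; c3→E.
Player 2's best replies: A→c2; B→c2; C→c3; D→c2; E→c1.
The unique mutual best reply is (D, c2), giving (1, 8).
Player 2 earns -3 sequentially versus 8 at the Nash outcome: worse off.

worse off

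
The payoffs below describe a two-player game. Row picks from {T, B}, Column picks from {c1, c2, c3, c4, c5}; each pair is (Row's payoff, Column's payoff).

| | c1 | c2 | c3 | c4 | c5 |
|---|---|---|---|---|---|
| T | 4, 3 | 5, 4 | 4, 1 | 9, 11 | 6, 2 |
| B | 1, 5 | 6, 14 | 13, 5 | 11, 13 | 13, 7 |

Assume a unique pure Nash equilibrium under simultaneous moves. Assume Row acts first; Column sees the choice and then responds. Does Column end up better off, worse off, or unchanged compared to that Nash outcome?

worse off

Solve by backward induction (Row leads).
- T → Column plays c4 (best of 3, 4, 1, 11, 2); Row gets 9.
- B → Column plays c2 (best of 5, 14, 5, 13, 7); Row gets 6.
Maximizing over 9, 6, Row chooses T. Subgame-perfect outcome: (T, c4) with payoffs (9, 11).
Now find the simultaneous Nash equilibrium.
Row's best replies: c1→T; c2→B; c3→B; c4→B; c5→B.
Column's best replies: T→c4; B→c2.
The unique mutual best reply is (B, c2), giving (6, 14).
Column earns 11 sequentially versus 14 at the Nash outcome: worse off.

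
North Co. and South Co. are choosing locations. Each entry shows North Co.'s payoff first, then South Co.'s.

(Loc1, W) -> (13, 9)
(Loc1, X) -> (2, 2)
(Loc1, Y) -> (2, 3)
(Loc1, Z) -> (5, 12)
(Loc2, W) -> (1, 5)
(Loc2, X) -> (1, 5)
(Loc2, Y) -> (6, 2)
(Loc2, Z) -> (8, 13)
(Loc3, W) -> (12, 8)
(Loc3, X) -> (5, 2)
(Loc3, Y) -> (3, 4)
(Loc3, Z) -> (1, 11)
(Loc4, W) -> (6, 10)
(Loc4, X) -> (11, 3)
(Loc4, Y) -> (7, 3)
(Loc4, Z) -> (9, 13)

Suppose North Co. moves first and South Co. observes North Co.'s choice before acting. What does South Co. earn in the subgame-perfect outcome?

13

South Co. best-responds to each possible North Co. move:
- Loc1 → South Co. plays Z (best of 9, 2, 3, 12); North Co. gets 5.
- Loc2 → South Co. plays Z (best of 5, 5, 2, 13); North Co. gets 8.
- Loc3 → South Co. plays Z (best of 8, 2, 4, 11); North Co. gets 1.
- Loc4 → South Co. plays Z (best of 10, 3, 3, 13); North Co. gets 9.
Maximizing over 5, 8, 1, 9, North Co. chooses Loc4. Subgame-perfect outcome: (Loc4, Z) with payoffs (9, 13).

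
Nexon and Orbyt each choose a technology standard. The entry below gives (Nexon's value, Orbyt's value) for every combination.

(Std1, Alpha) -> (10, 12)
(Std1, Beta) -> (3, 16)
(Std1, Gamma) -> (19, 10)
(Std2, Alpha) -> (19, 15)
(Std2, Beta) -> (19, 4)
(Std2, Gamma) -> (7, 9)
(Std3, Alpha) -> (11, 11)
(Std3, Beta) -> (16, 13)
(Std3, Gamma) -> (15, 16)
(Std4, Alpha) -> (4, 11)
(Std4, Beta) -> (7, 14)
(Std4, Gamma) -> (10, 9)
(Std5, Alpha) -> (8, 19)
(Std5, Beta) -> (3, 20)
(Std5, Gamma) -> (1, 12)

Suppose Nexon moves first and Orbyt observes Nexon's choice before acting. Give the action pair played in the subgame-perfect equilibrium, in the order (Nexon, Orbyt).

(Std2, Alpha)

Backward induction with Nexon moving first.
- Std1: BR = Beta, leader payoff 3.
- Std2: BR = Alpha, leader payoff 19.
- Std3: BR = Gamma, leader payoff 15.
- Std4: BR = Beta, leader payoff 7.
- Std5: BR = Beta, leader payoff 3.
Among 3, 19, 15, 7, 3, the best is 19 at Std2. Subgame-perfect outcome: (Std2, Alpha) with payoffs (19, 15).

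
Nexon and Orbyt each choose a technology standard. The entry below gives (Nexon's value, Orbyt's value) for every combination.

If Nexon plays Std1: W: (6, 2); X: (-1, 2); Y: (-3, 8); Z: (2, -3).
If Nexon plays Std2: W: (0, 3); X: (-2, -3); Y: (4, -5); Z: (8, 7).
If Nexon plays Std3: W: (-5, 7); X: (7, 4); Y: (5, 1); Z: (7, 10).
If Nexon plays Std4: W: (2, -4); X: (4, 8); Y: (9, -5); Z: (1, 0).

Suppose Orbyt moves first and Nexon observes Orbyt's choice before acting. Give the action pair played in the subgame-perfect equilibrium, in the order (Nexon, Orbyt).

Nexon best-responds to each possible Orbyt move:
- W: Nexon compares 6, 0, -5, 2 and picks Std1; Orbyt would get 2.
- X: Nexon compares -1, -2, 7, 4 and picks Std3; Orbyt would get 4.
- Y: Nexon compares -3, 4, 5, 9 and picks Std4; Orbyt would get -5.
- Z: Nexon compares 2, 8, 7, 1 and picks Std2; Orbyt would get 7.
Maximizing over 2, 4, -5, 7, Orbyt chooses Z. Subgame-perfect outcome: (Std2, Z) with payoffs (8, 7).

(Std2, Z)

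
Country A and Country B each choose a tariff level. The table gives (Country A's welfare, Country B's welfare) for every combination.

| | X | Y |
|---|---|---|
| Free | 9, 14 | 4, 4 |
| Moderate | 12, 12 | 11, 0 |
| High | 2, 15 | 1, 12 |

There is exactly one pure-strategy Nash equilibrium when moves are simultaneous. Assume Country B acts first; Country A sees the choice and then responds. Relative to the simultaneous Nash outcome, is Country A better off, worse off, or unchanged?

unchanged

Work backward from Country A's decision.
- X → Country A plays Moderate (best of 9, 12, 2); Country B gets 12.
- Y → Country A plays Moderate (best of 4, 11, 1); Country B gets 0.
Among 12, 0, the best is 12 at X. Subgame-perfect outcome: (Moderate, X) with payoffs (12, 12).
Now find the simultaneous Nash equilibrium.
Country A's best replies: X→Moderate; Y→Moderate.
Country B's best replies: Free→X; Moderate→X; High→X.
Only (Moderate, X) has each player best-responding; Nash payoffs (12, 12).
Country A earns 12 sequentially versus 12 at the Nash outcome: unchanged.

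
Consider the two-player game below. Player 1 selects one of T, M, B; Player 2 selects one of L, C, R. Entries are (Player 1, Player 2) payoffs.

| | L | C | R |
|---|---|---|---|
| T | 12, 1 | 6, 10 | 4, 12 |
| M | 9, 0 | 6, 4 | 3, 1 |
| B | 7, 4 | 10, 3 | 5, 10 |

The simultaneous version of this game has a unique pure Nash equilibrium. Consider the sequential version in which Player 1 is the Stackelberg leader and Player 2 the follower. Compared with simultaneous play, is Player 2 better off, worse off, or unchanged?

Solve by backward induction (Player 1 leads).
- T → Player 2 plays R (best of 1, 10, 12); Player 1 gets 4.
- M → Player 2 plays C (best of 0, 4, 1); Player 1 gets 6.
- B → Player 2 plays R (best of 4, 3, 10); Player 1 gets 5.
Player 1's induced payoffs are 4, 6, 5, so Player 1 commits to M. Subgame-perfect outcome: (M, C) with payoffs (6, 4).
Under simultaneous play:
Player 1's best replies: L→T; C→B; R→B.
Player 2's best replies: T→R; M→C; B→R.
Only (B, R) has each player best-responding; Nash payoffs (5, 10).
Player 2 earns 4 sequentially versus 10 at the Nash outcome: worse off.

worse off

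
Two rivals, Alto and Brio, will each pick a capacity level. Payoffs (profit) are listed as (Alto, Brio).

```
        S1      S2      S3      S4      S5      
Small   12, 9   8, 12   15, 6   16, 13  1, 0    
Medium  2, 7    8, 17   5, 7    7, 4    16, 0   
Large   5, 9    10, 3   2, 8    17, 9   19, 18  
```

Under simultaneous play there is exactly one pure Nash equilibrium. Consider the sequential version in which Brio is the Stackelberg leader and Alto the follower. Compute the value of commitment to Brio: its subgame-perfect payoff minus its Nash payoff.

0

Solve by backward induction (Brio leads).
- S1 → Alto plays Small (best of 12, 2, 5); Brio gets 9.
- S2 → Alto plays Large (best of 8, 8, 10); Brio gets 3.
- S3 → Alto plays Small (best of 15, 5, 2); Brio gets 6.
- S4 → Alto plays Large (best of 16, 7, 17); Brio gets 9.
- S5 → Alto plays Large (best of 1, 16, 19); Brio gets 18.
Among 9, 3, 6, 9, 18, the best is 18 at S5. Subgame-perfect outcome: (Large, S5) with payoffs (19, 18).
Now find the simultaneous Nash equilibrium.
Alto's best replies: S1→Small; S2→Large; S3→Small; S4→Large; S5→Large.
Brio's best replies: Small→S4; Medium→S2; Large→S5.
Only (Large, S5) has each player best-responding; Nash payoffs (19, 18).
Brio's commitment gain: 18 − 18 = 0.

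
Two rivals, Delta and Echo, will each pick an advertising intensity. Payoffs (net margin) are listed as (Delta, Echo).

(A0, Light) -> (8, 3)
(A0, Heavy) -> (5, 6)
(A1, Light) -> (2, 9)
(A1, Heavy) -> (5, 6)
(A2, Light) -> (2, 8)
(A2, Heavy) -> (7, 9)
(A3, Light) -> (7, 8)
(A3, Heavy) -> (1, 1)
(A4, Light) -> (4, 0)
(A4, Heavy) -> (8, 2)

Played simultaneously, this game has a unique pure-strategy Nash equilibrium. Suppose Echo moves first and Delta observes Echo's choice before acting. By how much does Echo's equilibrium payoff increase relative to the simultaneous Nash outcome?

Work backward from Delta's decision.
- Light: Delta compares 8, 2, 2, 7, 4 and picks A0; Echo would get 3.
- Heavy: Delta compares 5, 5, 7, 1, 8 and picks A4; Echo would get 2.
Echo's induced payoffs are 3, 2, so Echo commits to Light. Subgame-perfect outcome: (A0, Light) with payoffs (8, 3).
For the simultaneous game, intersect best replies.
Delta's best replies: Light→A0; Heavy→A4.
Echo's best replies: A0→Heavy; A1→Light; A2→Heavy; A3→Light; A4→Heavy.
The unique mutual best reply is (A4, Heavy), giving (8, 2).
Echo's commitment gain: 3 − 2 = 1.

1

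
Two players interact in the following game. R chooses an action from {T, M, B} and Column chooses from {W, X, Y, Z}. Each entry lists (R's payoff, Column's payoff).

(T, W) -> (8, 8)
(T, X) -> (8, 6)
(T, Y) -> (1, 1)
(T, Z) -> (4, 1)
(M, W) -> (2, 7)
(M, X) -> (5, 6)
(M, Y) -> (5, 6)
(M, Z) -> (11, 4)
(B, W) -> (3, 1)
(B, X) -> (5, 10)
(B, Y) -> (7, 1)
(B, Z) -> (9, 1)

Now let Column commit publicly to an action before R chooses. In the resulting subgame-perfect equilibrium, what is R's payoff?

8

Work backward from R's decision.
- W → R plays T (best of 8, 2, 3); Column gets 8.
- X → R plays T (best of 8, 5, 5); Column gets 6.
- Y → R plays B (best of 1, 5, 7); Column gets 1.
- Z → R plays M (best of 4, 11, 9); Column gets 4.
Maximizing over 8, 6, 1, 4, Column chooses W. Subgame-perfect outcome: (T, W) with payoffs (8, 8).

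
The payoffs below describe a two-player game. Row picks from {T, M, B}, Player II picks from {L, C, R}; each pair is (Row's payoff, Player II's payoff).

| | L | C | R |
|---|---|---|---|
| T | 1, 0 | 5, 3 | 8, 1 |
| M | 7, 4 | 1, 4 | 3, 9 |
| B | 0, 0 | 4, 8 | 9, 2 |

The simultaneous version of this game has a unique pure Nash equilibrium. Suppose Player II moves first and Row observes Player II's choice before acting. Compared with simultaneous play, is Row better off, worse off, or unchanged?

better off

Work backward from Row's decision.
- L: Row compares 1, 7, 0 and picks M; Player II would get 4.
- C: Row compares 5, 1, 4 and picks T; Player II would get 3.
- R: Row compares 8, 3, 9 and picks B; Player II would get 2.
Player II's induced payoffs are 4, 3, 2, so Player II commits to L. Subgame-perfect outcome: (M, L) with payoffs (7, 4).
Under simultaneous play:
Row's best replies: L→M; C→T; R→B.
Player II's best replies: T→C; M→R; B→C.
Only (T, C) has each player best-responding; Nash payoffs (5, 3).
Row earns 7 sequentially versus 5 at the Nash outcome: better off.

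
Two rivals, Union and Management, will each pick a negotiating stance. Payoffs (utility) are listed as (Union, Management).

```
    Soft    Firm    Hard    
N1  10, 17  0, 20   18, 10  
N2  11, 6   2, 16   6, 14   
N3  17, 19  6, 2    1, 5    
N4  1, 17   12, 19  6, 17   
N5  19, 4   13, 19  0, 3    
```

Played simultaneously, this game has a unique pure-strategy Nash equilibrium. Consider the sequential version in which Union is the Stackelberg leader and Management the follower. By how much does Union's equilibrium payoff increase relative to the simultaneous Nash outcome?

4

Solve by backward induction (Union leads).
- N1: Management compares 17, 20, 10 and picks Firm; Union would get 0.
- N2: Management compares 6, 16, 14 and picks Firm; Union would get 2.
- N3: Management compares 19, 2, 5 and picks Soft; Union would get 17.
- N4: Management compares 17, 19, 17 and picks Firm; Union would get 12.
- N5: Management compares 4, 19, 3 and picks Firm; Union would get 13.
Maximizing over 0, 2, 17, 12, 13, Union chooses N3. Subgame-perfect outcome: (N3, Soft) with payoffs (17, 19).
For the simultaneous game, intersect best replies.
Union's best replies: Soft→N5; Firm→N5; Hard→N1.
Management's best replies: N1→Firm; N2→Firm; N3→Soft; N4→Firm; N5→Firm.
Only (N5, Firm) has each player best-responding; Nash payoffs (13, 19).
Union's commitment gain: 17 − 13 = 4.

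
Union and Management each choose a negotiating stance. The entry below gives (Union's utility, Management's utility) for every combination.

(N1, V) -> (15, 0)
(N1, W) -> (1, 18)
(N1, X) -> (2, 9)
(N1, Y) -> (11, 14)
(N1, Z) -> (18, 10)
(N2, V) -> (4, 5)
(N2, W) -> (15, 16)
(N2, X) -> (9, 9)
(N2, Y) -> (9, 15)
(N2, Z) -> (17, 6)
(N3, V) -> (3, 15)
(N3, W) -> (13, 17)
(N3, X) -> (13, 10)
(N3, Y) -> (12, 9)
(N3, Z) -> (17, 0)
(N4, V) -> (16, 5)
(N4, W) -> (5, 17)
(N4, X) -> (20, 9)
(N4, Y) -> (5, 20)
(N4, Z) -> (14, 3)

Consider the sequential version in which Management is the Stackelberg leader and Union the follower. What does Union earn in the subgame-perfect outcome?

15

Backward induction with Management moving first.
- V → Union plays N4 (best of 15, 4, 3, 16); Management gets 5.
- W → Union plays N2 (best of 1, 15, 13, 5); Management gets 16.
- X → Union plays N4 (best of 2, 9, 13, 20); Management gets 9.
- Y → Union plays N3 (best of 11, 9, 12, 5); Management gets 9.
- Z → Union plays N1 (best of 18, 17, 17, 14); Management gets 10.
Management's induced payoffs are 5, 16, 9, 9, 10, so Management commits to W. Subgame-perfect outcome: (N2, W) with payoffs (15, 16).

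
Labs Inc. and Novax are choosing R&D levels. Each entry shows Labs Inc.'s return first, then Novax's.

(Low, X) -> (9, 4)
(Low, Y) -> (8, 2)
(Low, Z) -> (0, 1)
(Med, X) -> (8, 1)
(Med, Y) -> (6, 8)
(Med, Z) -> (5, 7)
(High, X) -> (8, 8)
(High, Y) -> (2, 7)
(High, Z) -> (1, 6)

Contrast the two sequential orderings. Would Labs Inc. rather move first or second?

If Labs Inc. leads: Novax's best replies are Low→X, Med→Y, High→X; Labs Inc.'s induced payoffs 9, 6, 8; outcome (Low, X), payoffs (9, 4).
If Novax leads: Labs Inc.'s best replies are X→Low, Y→Low, Z→Med; Novax's induced payoffs 4, 2, 7; outcome (Med, Z), payoffs (5, 7).
Labs Inc. gets 9 moving first and 5 moving second, so Labs Inc. prefers to move first.

first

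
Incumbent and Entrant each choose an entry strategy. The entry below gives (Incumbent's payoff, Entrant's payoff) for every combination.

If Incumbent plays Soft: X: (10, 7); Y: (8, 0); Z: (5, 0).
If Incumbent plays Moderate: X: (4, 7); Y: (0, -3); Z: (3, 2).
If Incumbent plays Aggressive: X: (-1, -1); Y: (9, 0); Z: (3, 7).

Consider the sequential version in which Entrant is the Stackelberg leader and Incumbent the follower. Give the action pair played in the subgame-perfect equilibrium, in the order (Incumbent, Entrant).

(Soft, X)

Solve by backward induction (Entrant leads).
- X → Incumbent plays Soft (best of 10, 4, -1); Entrant gets 7.
- Y → Incumbent plays Aggressive (best of 8, 0, 9); Entrant gets 0.
- Z → Incumbent plays Soft (best of 5, 3, 3); Entrant gets 0.
Maximizing over 7, 0, 0, Entrant chooses X. Subgame-perfect outcome: (Soft, X) with payoffs (10, 7).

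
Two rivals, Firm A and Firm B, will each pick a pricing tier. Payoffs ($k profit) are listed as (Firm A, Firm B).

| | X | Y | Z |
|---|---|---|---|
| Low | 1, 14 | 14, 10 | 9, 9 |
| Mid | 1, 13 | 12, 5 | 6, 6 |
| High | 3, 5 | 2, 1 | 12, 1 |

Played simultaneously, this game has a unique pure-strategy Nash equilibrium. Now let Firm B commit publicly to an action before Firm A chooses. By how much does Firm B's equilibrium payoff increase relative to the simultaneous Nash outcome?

5

Work backward from Firm A's decision.
- X: Firm A compares 1, 1, 3 and picks High; Firm B would get 5.
- Y: Firm A compares 14, 12, 2 and picks Low; Firm B would get 10.
- Z: Firm A compares 9, 6, 12 and picks High; Firm B would get 1.
Firm B's induced payoffs are 5, 10, 1, so Firm B commits to Y. Subgame-perfect outcome: (Low, Y) with payoffs (14, 10).
For the simultaneous game, intersect best replies.
Firm A's best replies: X→High; Y→Low; Z→High.
Firm B's best replies: Low→X; Mid→X; High→X.
The unique mutual best reply is (High, X), giving (3, 5).
Firm B's commitment gain: 10 − 5 = 5.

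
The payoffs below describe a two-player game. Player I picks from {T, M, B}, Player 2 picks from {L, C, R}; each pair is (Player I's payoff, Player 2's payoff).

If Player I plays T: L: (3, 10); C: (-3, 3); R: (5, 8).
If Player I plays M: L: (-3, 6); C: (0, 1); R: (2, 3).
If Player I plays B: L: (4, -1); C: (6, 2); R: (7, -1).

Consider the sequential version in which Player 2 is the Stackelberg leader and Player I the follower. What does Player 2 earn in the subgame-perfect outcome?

2

Work backward from Player I's decision.
- L: Player I compares 3, -3, 4 and picks B; Player 2 would get -1.
- C: Player I compares -3, 0, 6 and picks B; Player 2 would get 2.
- R: Player I compares 5, 2, 7 and picks B; Player 2 would get -1.
Maximizing over -1, 2, -1, Player 2 chooses C. Subgame-perfect outcome: (B, C) with payoffs (6, 2).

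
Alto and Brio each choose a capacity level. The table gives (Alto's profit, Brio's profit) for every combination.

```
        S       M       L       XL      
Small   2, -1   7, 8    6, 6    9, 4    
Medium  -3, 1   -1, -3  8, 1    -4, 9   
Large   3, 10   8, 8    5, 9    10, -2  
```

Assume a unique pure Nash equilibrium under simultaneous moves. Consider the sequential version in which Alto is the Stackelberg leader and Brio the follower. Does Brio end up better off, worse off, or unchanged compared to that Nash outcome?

Solve by backward induction (Alto leads).
- Small: Brio compares -1, 8, 6, 4 and picks M; Alto would get 7.
- Medium: Brio compares 1, -3, 1, 9 and picks XL; Alto would get -4.
- Large: Brio compares 10, 8, 9, -2 and picks S; Alto would get 3.
Alto's induced payoffs are 7, -4, 3, so Alto commits to Small. Subgame-perfect outcome: (Small, M) with payoffs (7, 8).
For the simultaneous game, intersect best replies.
Alto's best replies: S→Large; M→Large; L→Medium; XL→Large.
Brio's best replies: Small→M; Medium→XL; Large→S.
Only (Large, S) has each player best-responding; Nash payoffs (3, 10).
Brio earns 8 sequentially versus 10 at the Nash outcome: worse off.

worse off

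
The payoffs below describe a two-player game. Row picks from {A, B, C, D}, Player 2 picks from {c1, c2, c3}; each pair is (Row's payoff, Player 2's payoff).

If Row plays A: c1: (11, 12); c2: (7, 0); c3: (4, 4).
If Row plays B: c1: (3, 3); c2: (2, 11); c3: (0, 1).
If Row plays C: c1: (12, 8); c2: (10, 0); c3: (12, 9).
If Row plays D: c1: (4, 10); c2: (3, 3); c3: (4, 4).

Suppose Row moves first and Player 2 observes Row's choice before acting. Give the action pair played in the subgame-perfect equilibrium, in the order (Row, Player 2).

(C, c3)

Solve by backward induction (Row leads).
- A: Player 2 compares 12, 0, 4 and picks c1; Row would get 11.
- B: Player 2 compares 3, 11, 1 and picks c2; Row would get 2.
- C: Player 2 compares 8, 0, 9 and picks c3; Row would get 12.
- D: Player 2 compares 10, 3, 4 and picks c1; Row would get 4.
Maximizing over 11, 2, 12, 4, Row chooses C. Subgame-perfect outcome: (C, c3) with payoffs (12, 9).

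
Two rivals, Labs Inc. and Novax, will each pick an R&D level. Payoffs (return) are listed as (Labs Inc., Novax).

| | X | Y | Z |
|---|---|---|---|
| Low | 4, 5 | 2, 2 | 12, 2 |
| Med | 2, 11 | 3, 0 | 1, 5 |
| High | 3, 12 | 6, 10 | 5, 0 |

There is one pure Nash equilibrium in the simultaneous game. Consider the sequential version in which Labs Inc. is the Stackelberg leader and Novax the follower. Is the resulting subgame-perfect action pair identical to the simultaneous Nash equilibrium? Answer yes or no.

Solve by backward induction (Labs Inc. leads).
- Low: BR = X, leader payoff 4.
- Med: BR = X, leader payoff 2.
- High: BR = X, leader payoff 3.
Maximizing over 4, 2, 3, Labs Inc. chooses Low. Subgame-perfect outcome: (Low, X) with payoffs (4, 5).
Now find the simultaneous Nash equilibrium.
Labs Inc.'s best replies: X→Low; Y→High; Z→Low.
Novax's best replies: Low→X; Med→X; High→X.
The unique mutual best reply is (Low, X), giving (4, 5).
Sequential outcome (Low, X) coincides with the Nash profile (Low, X).

yes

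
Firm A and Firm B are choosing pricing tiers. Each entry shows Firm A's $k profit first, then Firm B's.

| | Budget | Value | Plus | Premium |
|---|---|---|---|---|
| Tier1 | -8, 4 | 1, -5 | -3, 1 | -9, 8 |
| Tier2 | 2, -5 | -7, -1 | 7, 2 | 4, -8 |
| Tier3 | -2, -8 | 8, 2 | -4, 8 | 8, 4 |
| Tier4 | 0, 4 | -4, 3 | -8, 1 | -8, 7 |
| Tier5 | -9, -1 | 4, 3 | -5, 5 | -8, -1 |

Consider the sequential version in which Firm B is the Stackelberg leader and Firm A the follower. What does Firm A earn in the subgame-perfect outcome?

Solve by backward induction (Firm B leads).
- Budget: BR = Tier2, leader payoff -5.
- Value: BR = Tier3, leader payoff 2.
- Plus: BR = Tier2, leader payoff 2.
- Premium: BR = Tier3, leader payoff 4.
Among -5, 2, 2, 4, the best is 4 at Premium. Subgame-perfect outcome: (Tier3, Premium) with payoffs (8, 4).

8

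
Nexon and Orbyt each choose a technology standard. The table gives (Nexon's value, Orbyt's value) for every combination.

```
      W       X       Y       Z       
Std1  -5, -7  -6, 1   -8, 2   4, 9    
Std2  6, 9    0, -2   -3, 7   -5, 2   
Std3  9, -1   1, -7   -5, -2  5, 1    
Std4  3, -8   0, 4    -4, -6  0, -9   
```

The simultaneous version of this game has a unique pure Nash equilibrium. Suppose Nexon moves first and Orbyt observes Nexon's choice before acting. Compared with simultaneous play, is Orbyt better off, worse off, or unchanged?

Orbyt best-responds to each possible Nexon move:
- Std1: Orbyt compares -7, 1, 2, 9 and picks Z; Nexon would get 4.
- Std2: Orbyt compares 9, -2, 7, 2 and picks W; Nexon would get 6.
- Std3: Orbyt compares -1, -7, -2, 1 and picks Z; Nexon would get 5.
- Std4: Orbyt compares -8, 4, -6, -9 and picks X; Nexon would get 0.
Nexon's induced payoffs are 4, 6, 5, 0, so Nexon commits to Std2. Subgame-perfect outcome: (Std2, W) with payoffs (6, 9).
For the simultaneous game, intersect best replies.
Nexon's best replies: W→Std3; X→Std3; Y→Std2; Z→Std3.
Orbyt's best replies: Std1→Z; Std2→W; Std3→Z; Std4→X.
The unique mutual best reply is (Std3, Z), giving (5, 1).
Orbyt earns 9 sequentially versus 1 at the Nash outcome: better off.

better off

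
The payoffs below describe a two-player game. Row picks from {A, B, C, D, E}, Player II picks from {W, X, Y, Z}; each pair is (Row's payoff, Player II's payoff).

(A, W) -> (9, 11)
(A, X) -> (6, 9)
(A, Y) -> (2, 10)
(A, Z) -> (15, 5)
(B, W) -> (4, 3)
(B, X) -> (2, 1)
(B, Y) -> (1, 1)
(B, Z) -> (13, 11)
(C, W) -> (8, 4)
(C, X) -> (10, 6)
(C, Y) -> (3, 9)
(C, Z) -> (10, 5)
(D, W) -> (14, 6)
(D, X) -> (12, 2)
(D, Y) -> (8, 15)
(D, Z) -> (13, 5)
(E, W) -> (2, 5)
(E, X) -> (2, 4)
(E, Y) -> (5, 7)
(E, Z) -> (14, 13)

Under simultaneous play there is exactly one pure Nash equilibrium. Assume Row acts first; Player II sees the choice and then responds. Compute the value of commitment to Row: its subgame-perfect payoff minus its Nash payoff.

Backward induction with Row moving first.
- A: BR = W, leader payoff 9.
- B: BR = Z, leader payoff 13.
- C: BR = Y, leader payoff 3.
- D: BR = Y, leader payoff 8.
- E: BR = Z, leader payoff 14.
Maximizing over 9, 13, 3, 8, 14, Row chooses E. Subgame-perfect outcome: (E, Z) with payoffs (14, 13).
Under simultaneous play:
Row's best replies: W→D; X→D; Y→D; Z→A.
Player II's best replies: A→W; B→Z; C→Y; D→Y; E→Z.
The unique mutual best reply is (D, Y), giving (8, 15).
Row's commitment gain: 14 − 8 = 6.

6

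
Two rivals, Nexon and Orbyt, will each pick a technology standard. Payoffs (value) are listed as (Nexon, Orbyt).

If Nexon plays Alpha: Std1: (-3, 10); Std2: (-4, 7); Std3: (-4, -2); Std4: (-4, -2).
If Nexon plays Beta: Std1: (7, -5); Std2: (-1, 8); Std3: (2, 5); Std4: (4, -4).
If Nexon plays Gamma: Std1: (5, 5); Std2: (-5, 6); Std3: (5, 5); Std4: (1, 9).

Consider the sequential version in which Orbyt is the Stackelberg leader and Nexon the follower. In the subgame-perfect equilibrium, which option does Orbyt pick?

Std2

Nexon best-responds to each possible Orbyt move:
- Std1 → Nexon plays Beta (best of -3, 7, 5); Orbyt gets -5.
- Std2 → Nexon plays Beta (best of -4, -1, -5); Orbyt gets 8.
- Std3 → Nexon plays Gamma (best of -4, 2, 5); Orbyt gets 5.
- Std4 → Nexon plays Beta (best of -4, 4, 1); Orbyt gets -4.
Maximizing over -5, 8, 5, -4, Orbyt chooses Std2. Subgame-perfect outcome: (Beta, Std2) with payoffs (-1, 8).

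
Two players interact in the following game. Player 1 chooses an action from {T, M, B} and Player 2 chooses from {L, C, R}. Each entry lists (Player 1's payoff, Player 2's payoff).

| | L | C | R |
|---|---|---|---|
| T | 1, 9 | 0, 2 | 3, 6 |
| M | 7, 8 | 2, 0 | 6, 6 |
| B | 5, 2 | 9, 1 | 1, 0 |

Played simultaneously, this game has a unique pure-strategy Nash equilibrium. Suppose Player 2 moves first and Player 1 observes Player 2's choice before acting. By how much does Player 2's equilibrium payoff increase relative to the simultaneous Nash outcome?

0

Player 1 best-responds to each possible Player 2 move:
- L: Player 1 compares 1, 7, 5 and picks M; Player 2 would get 8.
- C: Player 1 compares 0, 2, 9 and picks B; Player 2 would get 1.
- R: Player 1 compares 3, 6, 1 and picks M; Player 2 would get 6.
Player 2's induced payoffs are 8, 1, 6, so Player 2 commits to L. Subgame-perfect outcome: (M, L) with payoffs (7, 8).
Now find the simultaneous Nash equilibrium.
Player 1's best replies: L→M; C→B; R→M.
Player 2's best replies: T→L; M→L; B→L.
Only (M, L) has each player best-responding; Nash payoffs (7, 8).
Player 2's commitment gain: 8 − 8 = 0.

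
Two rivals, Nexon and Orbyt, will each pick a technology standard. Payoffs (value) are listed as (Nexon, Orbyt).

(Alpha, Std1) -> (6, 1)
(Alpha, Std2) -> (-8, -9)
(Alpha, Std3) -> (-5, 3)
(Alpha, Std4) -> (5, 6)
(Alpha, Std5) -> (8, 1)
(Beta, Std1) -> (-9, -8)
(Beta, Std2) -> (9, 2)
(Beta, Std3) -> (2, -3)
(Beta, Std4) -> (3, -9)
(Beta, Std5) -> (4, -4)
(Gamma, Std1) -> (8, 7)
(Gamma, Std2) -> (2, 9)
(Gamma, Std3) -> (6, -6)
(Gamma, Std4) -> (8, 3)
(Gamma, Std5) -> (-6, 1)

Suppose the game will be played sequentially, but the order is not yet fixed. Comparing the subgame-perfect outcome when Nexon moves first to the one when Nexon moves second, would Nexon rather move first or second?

If Nexon leads: Orbyt's best replies are Alpha→Std4, Beta→Std2, Gamma→Std2; Nexon's induced payoffs 5, 9, 2; outcome (Beta, Std2), payoffs (9, 2).
If Orbyt leads: Nexon's best replies are Std1→Gamma, Std2→Beta, Std3→Gamma, Std4→Gamma, Std5→Alpha; Orbyt's induced payoffs 7, 2, -6, 3, 1; outcome (Gamma, Std1), payoffs (8, 7).
Nexon gets 9 moving first and 8 moving second, so Nexon prefers to move first.

first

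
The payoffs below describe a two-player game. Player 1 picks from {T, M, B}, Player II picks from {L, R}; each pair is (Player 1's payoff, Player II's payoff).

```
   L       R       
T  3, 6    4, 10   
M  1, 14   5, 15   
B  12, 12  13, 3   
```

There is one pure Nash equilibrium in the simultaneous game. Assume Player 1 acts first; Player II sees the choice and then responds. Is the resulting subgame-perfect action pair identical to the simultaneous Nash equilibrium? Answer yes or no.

yes

Player II best-responds to each possible Player 1 move:
- T: Player II compares 6, 10 and picks R; Player 1 would get 4.
- M: Player II compares 14, 15 and picks R; Player 1 would get 5.
- B: Player II compares 12, 3 and picks L; Player 1 would get 12.
Player 1's induced payoffs are 4, 5, 12, so Player 1 commits to B. Subgame-perfect outcome: (B, L) with payoffs (12, 12).
Now find the simultaneous Nash equilibrium.
Player 1's best replies: L→B; R→B.
Player II's best replies: T→R; M→R; B→L.
Only (B, L) has each player best-responding; Nash payoffs (12, 12).
Sequential outcome (B, L) coincides with the Nash profile (B, L).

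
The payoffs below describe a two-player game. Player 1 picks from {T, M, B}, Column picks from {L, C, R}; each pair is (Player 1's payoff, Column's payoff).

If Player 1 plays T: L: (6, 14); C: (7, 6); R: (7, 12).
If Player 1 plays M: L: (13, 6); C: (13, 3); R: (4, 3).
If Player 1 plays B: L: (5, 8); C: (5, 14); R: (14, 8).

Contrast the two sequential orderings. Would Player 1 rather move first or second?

second

If Player 1 leads: Column's best replies are T→L, M→L, B→C; Player 1's induced payoffs 6, 13, 5; outcome (M, L), payoffs (13, 6).
If Column leads: Player 1's best replies are L→M, C→M, R→B; Column's induced payoffs 6, 3, 8; outcome (B, R), payoffs (14, 8).
Player 1 gets 13 moving first and 14 moving second, so Player 1 prefers to move second.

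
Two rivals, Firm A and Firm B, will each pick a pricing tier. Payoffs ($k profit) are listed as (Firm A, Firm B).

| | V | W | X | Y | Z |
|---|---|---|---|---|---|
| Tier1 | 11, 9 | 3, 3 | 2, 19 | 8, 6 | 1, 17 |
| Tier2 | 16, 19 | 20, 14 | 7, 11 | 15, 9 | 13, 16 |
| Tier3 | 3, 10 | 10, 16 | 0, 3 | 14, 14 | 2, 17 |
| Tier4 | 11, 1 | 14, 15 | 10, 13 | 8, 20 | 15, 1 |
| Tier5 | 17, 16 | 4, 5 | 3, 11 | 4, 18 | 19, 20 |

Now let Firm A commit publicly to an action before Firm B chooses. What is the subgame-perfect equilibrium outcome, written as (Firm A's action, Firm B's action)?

(Tier5, Z)

Solve by backward induction (Firm A leads).
- Tier1 → Firm B plays X (best of 9, 3, 19, 6, 17); Firm A gets 2.
- Tier2 → Firm B plays V (best of 19, 14, 11, 9, 16); Firm A gets 16.
- Tier3 → Firm B plays Z (best of 10, 16, 3, 14, 17); Firm A gets 2.
- Tier4 → Firm B plays Y (best of 1, 15, 13, 20, 1); Firm A gets 8.
- Tier5 → Firm B plays Z (best of 16, 5, 11, 18, 20); Firm A gets 19.
Firm A's induced payoffs are 2, 16, 2, 8, 19, so Firm A commits to Tier5. Subgame-perfect outcome: (Tier5, Z) with payoffs (19, 20).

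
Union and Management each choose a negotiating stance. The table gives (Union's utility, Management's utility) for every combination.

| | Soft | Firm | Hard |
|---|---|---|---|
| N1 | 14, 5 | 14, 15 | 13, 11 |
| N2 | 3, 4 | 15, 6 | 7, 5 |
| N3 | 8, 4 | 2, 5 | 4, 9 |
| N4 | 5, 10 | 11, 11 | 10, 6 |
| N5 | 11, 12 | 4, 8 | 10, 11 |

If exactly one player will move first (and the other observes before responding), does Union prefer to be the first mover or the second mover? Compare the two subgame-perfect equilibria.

If Union leads: Management's best replies are N1→Firm, N2→Firm, N3→Hard, N4→Firm, N5→Soft; Union's induced payoffs 14, 15, 4, 11, 11; outcome (N2, Firm), payoffs (15, 6).
If Management leads: Union's best replies are Soft→N1, Firm→N2, Hard→N1; Management's induced payoffs 5, 6, 11; outcome (N1, Hard), payoffs (13, 11).
Union gets 15 moving first and 13 moving second, so Union prefers to move first.

first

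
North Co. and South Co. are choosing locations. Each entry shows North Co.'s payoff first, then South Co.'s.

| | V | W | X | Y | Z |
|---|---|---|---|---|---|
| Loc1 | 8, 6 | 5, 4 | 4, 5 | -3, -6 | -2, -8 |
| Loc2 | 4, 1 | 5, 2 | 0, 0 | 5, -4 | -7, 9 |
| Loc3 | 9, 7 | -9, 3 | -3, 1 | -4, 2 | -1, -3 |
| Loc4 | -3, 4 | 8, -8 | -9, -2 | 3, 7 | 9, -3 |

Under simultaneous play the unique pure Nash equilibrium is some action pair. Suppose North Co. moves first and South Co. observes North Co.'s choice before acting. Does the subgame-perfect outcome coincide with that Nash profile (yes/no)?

South Co. best-responds to each possible North Co. move:
- Loc1: South Co. compares 6, 4, 5, -6, -8 and picks V; North Co. would get 8.
- Loc2: South Co. compares 1, 2, 0, -4, 9 and picks Z; North Co. would get -7.
- Loc3: South Co. compares 7, 3, 1, 2, -3 and picks V; North Co. would get 9.
- Loc4: South Co. compares 4, -8, -2, 7, -3 and picks Y; North Co. would get 3.
North Co.'s induced payoffs are 8, -7, 9, 3, so North Co. commits to Loc3. Subgame-perfect outcome: (Loc3, V) with payoffs (9, 7).
For the simultaneous game, intersect best replies.
North Co.'s best replies: V→Loc3; W→Loc4; X→Loc1; Y→Loc2; Z→Loc4.
South Co.'s best replies: Loc1→V; Loc2→Z; Loc3→V; Loc4→Y.
Only (Loc3, V) has each player best-responding; Nash payoffs (9, 7).
Sequential outcome (Loc3, V) coincides with the Nash profile (Loc3, V).

yes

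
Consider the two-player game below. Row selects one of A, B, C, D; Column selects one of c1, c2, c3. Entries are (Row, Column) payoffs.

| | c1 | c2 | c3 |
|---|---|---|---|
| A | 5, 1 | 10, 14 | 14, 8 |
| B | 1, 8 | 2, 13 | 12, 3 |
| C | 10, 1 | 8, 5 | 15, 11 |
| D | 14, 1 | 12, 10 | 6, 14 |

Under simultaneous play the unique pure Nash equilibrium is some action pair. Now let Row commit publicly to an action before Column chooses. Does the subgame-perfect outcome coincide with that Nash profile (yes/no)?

yes

Backward induction with Row moving first.
- A: Column compares 1, 14, 8 and picks c2; Row would get 10.
- B: Column compares 8, 13, 3 and picks c2; Row would get 2.
- C: Column compares 1, 5, 11 and picks c3; Row would get 15.
- D: Column compares 1, 10, 14 and picks c3; Row would get 6.
Maximizing over 10, 2, 15, 6, Row chooses C. Subgame-perfect outcome: (C, c3) with payoffs (15, 11).
For the simultaneous game, intersect best replies.
Row's best replies: c1→D; c2→D; c3→C.
Column's best replies: A→c2; B→c2; C→c3; D→c3.
Only (C, c3) has each player best-responding; Nash payoffs (15, 11).
Sequential outcome (C, c3) coincides with the Nash profile (C, c3).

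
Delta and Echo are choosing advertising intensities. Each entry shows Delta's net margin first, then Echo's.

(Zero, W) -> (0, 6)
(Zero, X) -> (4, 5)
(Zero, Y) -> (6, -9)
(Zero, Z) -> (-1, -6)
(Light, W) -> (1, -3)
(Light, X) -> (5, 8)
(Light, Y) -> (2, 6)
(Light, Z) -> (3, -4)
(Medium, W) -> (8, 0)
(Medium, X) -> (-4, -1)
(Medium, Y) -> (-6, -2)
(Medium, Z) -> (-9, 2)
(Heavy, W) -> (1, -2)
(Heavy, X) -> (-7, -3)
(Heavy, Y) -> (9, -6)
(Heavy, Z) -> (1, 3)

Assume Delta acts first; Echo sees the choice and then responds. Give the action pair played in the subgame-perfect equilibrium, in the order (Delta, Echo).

Echo best-responds to each possible Delta move:
- Zero → Echo plays W (best of 6, 5, -9, -6); Delta gets 0.
- Light → Echo plays X (best of -3, 8, 6, -4); Delta gets 5.
- Medium → Echo plays Z (best of 0, -1, -2, 2); Delta gets -9.
- Heavy → Echo plays Z (best of -2, -3, -6, 3); Delta gets 1.
Maximizing over 0, 5, -9, 1, Delta chooses Light. Subgame-perfect outcome: (Light, X) with payoffs (5, 8).

(Light, X)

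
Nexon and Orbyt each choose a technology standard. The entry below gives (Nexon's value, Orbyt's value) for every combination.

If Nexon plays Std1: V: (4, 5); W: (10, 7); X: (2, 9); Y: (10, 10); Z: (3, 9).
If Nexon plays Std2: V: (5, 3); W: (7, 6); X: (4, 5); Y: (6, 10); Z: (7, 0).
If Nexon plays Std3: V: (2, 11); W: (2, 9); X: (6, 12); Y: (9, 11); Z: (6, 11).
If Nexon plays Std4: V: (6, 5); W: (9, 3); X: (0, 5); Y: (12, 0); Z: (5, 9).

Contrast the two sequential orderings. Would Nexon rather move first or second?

first

If Nexon leads: Orbyt's best replies are Std1→Y, Std2→Y, Std3→X, Std4→Z; Nexon's induced payoffs 10, 6, 6, 5; outcome (Std1, Y), payoffs (10, 10).
If Orbyt leads: Nexon's best replies are V→Std4, W→Std1, X→Std3, Y→Std4, Z→Std2; Orbyt's induced payoffs 5, 7, 12, 0, 0; outcome (Std3, X), payoffs (6, 12).
Nexon gets 10 moving first and 6 moving second, so Nexon prefers to move first.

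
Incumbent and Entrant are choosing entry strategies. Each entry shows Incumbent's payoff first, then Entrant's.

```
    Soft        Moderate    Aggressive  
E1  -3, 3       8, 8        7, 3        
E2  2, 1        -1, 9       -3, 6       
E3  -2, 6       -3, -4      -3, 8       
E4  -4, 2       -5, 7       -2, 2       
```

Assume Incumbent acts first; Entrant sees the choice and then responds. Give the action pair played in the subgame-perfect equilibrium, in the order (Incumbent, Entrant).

Solve by backward induction (Incumbent leads).
- E1: BR = Moderate, leader payoff 8.
- E2: BR = Moderate, leader payoff -1.
- E3: BR = Aggressive, leader payoff -3.
- E4: BR = Moderate, leader payoff -5.
Among 8, -1, -3, -5, the best is 8 at E1. Subgame-perfect outcome: (E1, Moderate) with payoffs (8, 8).

(E1, Moderate)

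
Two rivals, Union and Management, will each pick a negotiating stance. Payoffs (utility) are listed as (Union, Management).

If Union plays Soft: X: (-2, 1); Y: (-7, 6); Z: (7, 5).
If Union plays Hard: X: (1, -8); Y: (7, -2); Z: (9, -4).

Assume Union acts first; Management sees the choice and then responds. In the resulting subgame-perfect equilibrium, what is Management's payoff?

-2

Management best-responds to each possible Union move:
- Soft → Management plays Y (best of 1, 6, 5); Union gets -7.
- Hard → Management plays Y (best of -8, -2, -4); Union gets 7.
Union's induced payoffs are -7, 7, so Union commits to Hard. Subgame-perfect outcome: (Hard, Y) with payoffs (7, -2).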